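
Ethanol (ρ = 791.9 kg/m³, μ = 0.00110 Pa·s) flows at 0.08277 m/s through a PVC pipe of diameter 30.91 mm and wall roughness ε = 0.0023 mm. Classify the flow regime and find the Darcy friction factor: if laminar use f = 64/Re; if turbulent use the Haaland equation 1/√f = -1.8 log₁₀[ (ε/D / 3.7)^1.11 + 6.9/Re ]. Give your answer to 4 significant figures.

Re = ρVD/μ = 791.9·0.08277·0.03091/0.0011 = 1842.
Re < 2300 → laminar, so f = 64/Re = 0.03475 (roughness is irrelevant in laminar flow).

f ≈ 0.03475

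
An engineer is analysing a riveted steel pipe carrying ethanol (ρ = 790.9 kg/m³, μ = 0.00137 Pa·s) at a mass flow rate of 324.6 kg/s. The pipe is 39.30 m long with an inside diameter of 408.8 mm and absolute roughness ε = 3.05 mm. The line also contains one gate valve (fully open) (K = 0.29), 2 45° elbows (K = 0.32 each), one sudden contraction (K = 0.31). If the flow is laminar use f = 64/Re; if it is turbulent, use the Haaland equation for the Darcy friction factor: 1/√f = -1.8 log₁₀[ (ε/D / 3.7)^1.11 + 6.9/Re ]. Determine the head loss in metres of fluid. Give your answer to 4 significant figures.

A = πD²/4 = π(0.4088)²/4 = 0.1313 m²; mean velocity V = ṁ/(ρA) = 324.6/(790.9 · 0.1313) = 3.127 m/s.
Reynolds number Re = ρVD/μ = 790.9 · 3.127 · 0.4088 / 0.00137 = 7.38e+05.
Re > 4000 → turbulent. Relative roughness ε/D = 0.00305/0.4088 = 0.00746. Haaland: 1/√f = -1.8 log₁₀[(0.00746/3.7)^1.11 + 6.9/7.38e+05] = -1.8 log₁₀[0.00102 + 9.35e-06] = 5.378, so f = 0.03457.
Total minor-loss coefficient ΣK = 1·0.29 + 2·0.32 + 1·0.31 = 1.24.
ΔP = [f·L/D + ΣK]·(ρV²/2) = [0.03457·39.3/0.4088 + 1.24]·(790.9·3.127²/2) = [3.323 + 1.24]·3867 = 1.764e+04 Pa.
Head loss h_f = ΔP/(ρg) = 1.764e+04/(790.9·9.81) = 2.274 m.

h_f ≈ 2.274 m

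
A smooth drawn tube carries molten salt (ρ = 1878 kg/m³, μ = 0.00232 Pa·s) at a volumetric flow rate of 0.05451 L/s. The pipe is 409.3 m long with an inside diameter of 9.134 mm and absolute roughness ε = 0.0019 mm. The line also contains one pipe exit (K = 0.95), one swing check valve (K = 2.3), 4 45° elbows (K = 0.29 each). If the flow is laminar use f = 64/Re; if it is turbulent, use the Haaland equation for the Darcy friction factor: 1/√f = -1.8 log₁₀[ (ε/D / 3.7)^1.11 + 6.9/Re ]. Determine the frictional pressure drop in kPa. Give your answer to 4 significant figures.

ΔP ≈ 1041 kPa

Q = 0.05451 L/s = 0.05451/1000 = 5.451e-05 m³/s.
Cross-sectional area A = πD²/4 = π(0.009134)²/4 = 6.553e-05 m²; mean velocity V = Q/A = 5.451e-05/6.553e-05 = 0.8319 m/s.
Reynolds number Re = ρVD/μ = 1878 · 0.8319 · 0.009134 / 0.00232 = 6151.
Re > 4000 → turbulent. Relative roughness ε/D = 1.9e-06/0.009134 = 0.000208. Haaland: 1/√f = -1.8 log₁₀[(0.000208/3.7)^1.11 + 6.9/6151] = -1.8 log₁₀[1.92e-05 + 0.00112] = 5.297, so f = 0.03564.
Total minor-loss coefficient ΣK = 1·0.95 + 1·2.3 + 4·0.29 = 4.41.
ΔP = [f·L/D + ΣK]·(ρV²/2) = [0.03564·409.3/0.009134 + 4.41]·(1878·0.8319²/2) = [1597 + 4.41]·649.8 = 1.041e+06 Pa.
ΔP = 1.041e+06 Pa = 1041 kPa.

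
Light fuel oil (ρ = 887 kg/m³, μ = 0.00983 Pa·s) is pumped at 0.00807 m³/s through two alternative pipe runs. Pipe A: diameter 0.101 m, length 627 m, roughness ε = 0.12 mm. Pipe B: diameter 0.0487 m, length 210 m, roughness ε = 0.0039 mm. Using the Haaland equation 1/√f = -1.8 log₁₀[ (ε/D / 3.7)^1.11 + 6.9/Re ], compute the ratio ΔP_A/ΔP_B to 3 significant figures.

Pipe A: V = Q/A = 0.00807/0.008012 = 1.007 m/s; Re = 9180; ε/D = 0.00119; Haaland → f = 0.0331; ΔP_A = f(L/D)(ρV²/2) = 9.247e+04 Pa.
Pipe B: V = Q/A = 0.00807/0.001863 = 4.332 m/s; Re = 1.904e+04; ε/D = 8.01e-05; Haaland → f = 0.02619; ΔP_B = f(L/D)(ρV²/2) = 9.401e+05 Pa.
ΔP_A/ΔP_B = 9.247e+04/9.401e+05 = 0.0984.

ΔP_A/ΔP_B ≈ 0.0984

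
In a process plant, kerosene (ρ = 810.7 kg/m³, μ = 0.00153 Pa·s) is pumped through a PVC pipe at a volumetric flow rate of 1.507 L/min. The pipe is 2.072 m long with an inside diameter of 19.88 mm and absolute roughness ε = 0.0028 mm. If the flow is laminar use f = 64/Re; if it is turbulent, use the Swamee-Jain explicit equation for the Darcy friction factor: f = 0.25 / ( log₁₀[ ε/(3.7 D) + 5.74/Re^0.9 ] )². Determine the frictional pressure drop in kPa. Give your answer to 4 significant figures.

Q = 1.507 L/min = 1.507/60000 = 2.512e-05 m³/s.
Cross-sectional area A = πD²/4 = π(0.01988)²/4 = 0.0003104 m²; mean velocity V = Q/A = 2.512e-05/0.0003104 = 0.08092 m/s.
Reynolds number Re = ρVD/μ = 810.7 · 0.08092 · 0.01988 / 0.00153 = 852.4.
Re < 2300 → laminar flow, so f = 64/Re = 64/852.4 = 0.07509 (the turbulent correlation is not needed).
Darcy-Weisbach: ΔP = f(L/D)(ρV²/2) = 0.07509·(2.072/0.01988)·(810.7·0.08092²/2) = 0.07509·104.2·2.654 = 20.77 Pa.
ΔP = 20.77 Pa = 0.02077 kPa.

ΔP ≈ 0.02077 kPa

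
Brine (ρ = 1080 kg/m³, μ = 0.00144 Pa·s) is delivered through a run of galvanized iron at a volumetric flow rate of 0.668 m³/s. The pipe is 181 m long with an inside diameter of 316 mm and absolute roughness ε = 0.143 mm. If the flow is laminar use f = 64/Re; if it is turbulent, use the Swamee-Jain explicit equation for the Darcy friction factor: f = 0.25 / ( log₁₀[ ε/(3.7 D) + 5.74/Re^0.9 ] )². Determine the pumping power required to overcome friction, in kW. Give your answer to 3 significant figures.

Cross-sectional area A = πD²/4 = π(0.316)²/4 = 0.07843 m²; mean velocity V = Q/A = 0.668/0.07843 = 8.518 m/s.
Reynolds number Re = ρVD/μ = 1080 · 8.518 · 0.316 / 0.00144 = 2.019e+06.
Re > 4000 → turbulent. Relative roughness ε/D = 0.000143/0.316 = 0.000453. Swamee-Jain: f = 0.25/(log₁₀[0.000453/3.7 + 5.74/2.019e+06^0.9])² = 0.25/(log₁₀[0.000122 + 1.21e-05])² = 0.25/(-3.871)² = 0.01668.
Darcy-Weisbach: ΔP = f(L/D)(ρV²/2) = 0.01668·(181/0.316)·(1080·8.518²/2) = 0.01668·572.8·3.918e+04 = 3.743e+05 Pa.
Pumping power P = QΔP = 0.668·3.743e+05 = 250000 W = 250 kW.

P ≈ 250 kW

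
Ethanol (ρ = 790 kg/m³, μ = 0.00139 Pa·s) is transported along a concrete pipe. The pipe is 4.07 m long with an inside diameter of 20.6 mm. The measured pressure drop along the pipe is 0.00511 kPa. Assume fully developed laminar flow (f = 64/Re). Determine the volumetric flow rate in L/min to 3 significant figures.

For laminar flow, f = 64/Re with Re = ρVD/μ, so Darcy-Weisbach reduces to ΔP = 32μLV/D². Solving for V: V = ΔP·D²/(32μL) = 5.11·(0.0206)²/(32·0.00139·4.07) = 0.01198 m/s.
Check: Re = ρVD/μ = 790·0.01198·0.0206/0.00139 = 140.2 < 2300, so the laminar assumption holds.
Q = V·A = 0.01198·(π/4·0.0206²) = 3.992e-06 m³/s = 0.240 L/min.

Q ≈ 0.240 L/min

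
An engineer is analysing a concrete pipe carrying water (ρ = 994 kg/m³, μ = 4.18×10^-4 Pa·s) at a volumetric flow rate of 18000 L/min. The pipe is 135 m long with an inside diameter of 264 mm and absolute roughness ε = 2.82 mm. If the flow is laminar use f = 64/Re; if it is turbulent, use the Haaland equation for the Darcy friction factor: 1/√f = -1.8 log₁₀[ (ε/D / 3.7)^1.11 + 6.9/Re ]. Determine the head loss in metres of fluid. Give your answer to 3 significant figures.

h_f ≈ 30.4 m

Q = 18000 L/min = 18000/60000 = 0.3 m³/s.
Cross-sectional area A = πD²/4 = π(0.264)²/4 = 0.05474 m²; mean velocity V = Q/A = 0.3/0.05474 = 5.481 m/s.
Reynolds number Re = ρVD/μ = 994 · 5.481 · 0.264 / 0.000418 = 3.441e+06.
Re > 4000 → turbulent. Relative roughness ε/D = 0.00282/0.264 = 0.0107. Haaland: 1/√f = -1.8 log₁₀[(0.0107/3.7)^1.11 + 6.9/3.441e+06] = -1.8 log₁₀[0.00152 + 2.01e-06] = 5.073, so f = 0.03886.
Darcy-Weisbach: ΔP = f(L/D)(ρV²/2) = 0.03886·(135/0.264)·(994·5.481²/2) = 0.03886·511.4·1.493e+04 = 2.966e+05 Pa.
Head loss h_f = ΔP/(ρg) = 2.966e+05/(994·9.81) = 30.4 m.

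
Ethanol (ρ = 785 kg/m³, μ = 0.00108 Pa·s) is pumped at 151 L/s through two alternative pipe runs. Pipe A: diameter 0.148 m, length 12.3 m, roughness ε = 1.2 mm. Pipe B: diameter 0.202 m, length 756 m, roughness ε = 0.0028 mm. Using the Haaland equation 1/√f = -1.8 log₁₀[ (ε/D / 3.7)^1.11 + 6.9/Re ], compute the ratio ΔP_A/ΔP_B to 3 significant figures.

ΔP_A/ΔP_B ≈ 0.218

Pipe A: V = Q/A = 0.151/0.0172 = 8.777 m/s; Re = 9.442e+05; ε/D = 0.00811; Haaland → f = 0.03549; ΔP_A = f(L/D)(ρV²/2) = 8.919e+04 Pa.
Pipe B: V = Q/A = 0.151/0.03205 = 4.712 m/s; Re = 6.918e+05; ε/D = 1.39e-05; Haaland → f = 0.01254; ΔP_B = f(L/D)(ρV²/2) = 4.089e+05 Pa.
ΔP_A/ΔP_B = 8.919e+04/4.089e+05 = 0.218.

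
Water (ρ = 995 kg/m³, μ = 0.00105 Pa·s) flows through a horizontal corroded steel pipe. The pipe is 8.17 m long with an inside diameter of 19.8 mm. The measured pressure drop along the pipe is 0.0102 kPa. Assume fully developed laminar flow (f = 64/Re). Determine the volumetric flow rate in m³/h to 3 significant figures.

Q ≈ 0.0161 m³/h

For laminar flow, f = 64/Re with Re = ρVD/μ, so Darcy-Weisbach reduces to ΔP = 32μLV/D². Solving for V: V = ΔP·D²/(32μL) = 10.2·(0.0198)²/(32·0.00105·8.17) = 0.01457 m/s.
Check: Re = ρVD/μ = 995·0.01457·0.0198/0.00105 = 273.3 < 2300, so the laminar assumption holds.
Q = V·A = 0.01457·(π/4·0.0198²) = 4.485e-06 m³/s = 0.0161 m³/h.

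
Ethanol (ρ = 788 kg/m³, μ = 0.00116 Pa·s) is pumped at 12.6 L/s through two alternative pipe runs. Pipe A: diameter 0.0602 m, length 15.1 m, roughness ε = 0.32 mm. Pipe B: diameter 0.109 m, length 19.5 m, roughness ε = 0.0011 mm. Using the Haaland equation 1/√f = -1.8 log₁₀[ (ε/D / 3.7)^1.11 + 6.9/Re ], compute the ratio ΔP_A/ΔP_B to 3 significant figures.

Pipe A: V = Q/A = 0.0126/0.002846 = 4.427 m/s; Re = 1.81e+05; ε/D = 0.00532; Haaland → f = 0.03146; ΔP_A = f(L/D)(ρV²/2) = 6.092e+04 Pa.
Pipe B: V = Q/A = 0.0126/0.009331 = 1.35 m/s; Re = 9.998e+04; ε/D = 1.01e-05; Haaland → f = 0.01786; ΔP_B = f(L/D)(ρV²/2) = 2295 Pa.
ΔP_A/ΔP_B = 6.092e+04/2295 = 26.5.

ΔP_A/ΔP_B ≈ 26.5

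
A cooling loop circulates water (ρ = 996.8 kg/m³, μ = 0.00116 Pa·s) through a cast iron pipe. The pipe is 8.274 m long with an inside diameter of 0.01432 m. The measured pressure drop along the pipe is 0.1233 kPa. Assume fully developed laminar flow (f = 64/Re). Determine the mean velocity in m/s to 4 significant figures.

V ≈ 0.08232 m/s

For laminar flow, f = 64/Re with Re = ρVD/μ, so Darcy-Weisbach reduces to ΔP = 32μLV/D². Solving for V: V = ΔP·D²/(32μL) = 123.3·(0.01432)²/(32·0.00116·8.274) = 0.08232 m/s.
Check: Re = ρVD/μ = 996.8·0.08232·0.01432/0.00116 = 1013 < 2300, so the laminar assumption holds.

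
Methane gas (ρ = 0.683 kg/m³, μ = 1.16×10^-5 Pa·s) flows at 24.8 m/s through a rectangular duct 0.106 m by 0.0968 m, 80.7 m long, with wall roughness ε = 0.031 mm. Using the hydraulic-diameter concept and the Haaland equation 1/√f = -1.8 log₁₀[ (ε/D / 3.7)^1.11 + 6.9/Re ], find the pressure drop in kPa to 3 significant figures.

ΔP ≈ 3.05 kPa

Hydraulic diameter D_h = 4A/P = 4·(0.106·0.0968)/(2·(0.106+0.0968)) = 0.04104/0.4056 = 0.1012 m.
Re = ρVD_h/μ = 0.683·24.8·0.1012/1.16e-05 = 1.478e+05.
ε/D_h = 3.1e-05/0.1012 = 0.000306; Haaland gives 1/√f = -1.8 log₁₀[2.94e-05+4.67e-05] = 7.413, so f = 0.0182.
ΔP = f(L/D_h)(ρV²/2) = 0.0182·80.7/0.1012·210 = 3048 Pa.
ΔP = 3.05 kPa.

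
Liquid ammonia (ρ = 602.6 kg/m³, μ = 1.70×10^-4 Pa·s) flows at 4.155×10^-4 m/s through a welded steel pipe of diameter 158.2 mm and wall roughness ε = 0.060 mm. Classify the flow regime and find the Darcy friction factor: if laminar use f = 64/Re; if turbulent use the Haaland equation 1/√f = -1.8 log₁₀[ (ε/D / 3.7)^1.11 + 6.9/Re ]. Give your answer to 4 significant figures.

Re = ρVD/μ = 602.6·0.0004155·0.1582/0.00017 = 233.
Re < 2300 → laminar, so f = 64/Re = 0.2747 (roughness is irrelevant in laminar flow).

f ≈ 0.2747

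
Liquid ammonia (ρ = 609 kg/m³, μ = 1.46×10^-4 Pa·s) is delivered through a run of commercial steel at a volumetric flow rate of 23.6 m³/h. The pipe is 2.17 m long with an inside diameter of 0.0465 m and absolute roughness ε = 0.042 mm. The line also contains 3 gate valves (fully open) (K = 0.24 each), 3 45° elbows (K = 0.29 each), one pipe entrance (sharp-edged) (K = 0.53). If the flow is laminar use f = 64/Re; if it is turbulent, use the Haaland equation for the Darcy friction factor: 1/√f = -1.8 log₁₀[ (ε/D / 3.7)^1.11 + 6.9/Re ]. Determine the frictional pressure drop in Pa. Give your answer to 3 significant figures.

ΔP ≈ 13800 Pa

Q = 23.6 m³/h = 23.6/3600 = 0.006556 m³/s.
Cross-sectional area A = πD²/4 = π(0.0465)²/4 = 0.001698 m²; mean velocity V = Q/A = 0.006556/0.001698 = 3.86 m/s.
Reynolds number Re = ρVD/μ = 609 · 3.86 · 0.0465 / 0.000146 = 7.487e+05.
Re > 4000 → turbulent. Relative roughness ε/D = 4.2e-05/0.0465 = 0.000903. Haaland: 1/√f = -1.8 log₁₀[(0.000903/3.7)^1.11 + 6.9/7.487e+05] = -1.8 log₁₀[9.78e-05 + 9.22e-06] = 7.147, so f = 0.01958.
Total minor-loss coefficient ΣK = 3·0.24 + 3·0.29 + 1·0.53 = 2.12.
ΔP = [f·L/D + ΣK]·(ρV²/2) = [0.01958·2.17/0.0465 + 2.12]·(609·3.86²/2) = [0.9136 + 2.12]·4537 = 1.376e+04 Pa.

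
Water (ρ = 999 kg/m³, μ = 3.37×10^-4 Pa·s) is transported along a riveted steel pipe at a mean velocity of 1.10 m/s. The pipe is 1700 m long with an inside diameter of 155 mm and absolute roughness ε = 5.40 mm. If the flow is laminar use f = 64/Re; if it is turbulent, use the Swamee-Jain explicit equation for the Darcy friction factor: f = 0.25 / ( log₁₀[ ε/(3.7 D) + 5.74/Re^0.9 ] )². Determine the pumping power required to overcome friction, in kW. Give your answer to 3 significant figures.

P ≈ 8.39 kW

Reynolds number Re = ρVD/μ = 999 · 1.1 · 0.155 / 0.000337 = 5.054e+05.
Re > 4000 → turbulent. Relative roughness ε/D = 0.0054/0.155 = 0.0348. Swamee-Jain: f = 0.25/(log₁₀[0.0348/3.7 + 5.74/5.054e+05^0.9])² = 0.25/(log₁₀[0.00942 + 4.22e-05])² = 0.25/(-2.024)² = 0.06101.
Darcy-Weisbach: ΔP = f(L/D)(ρV²/2) = 0.06101·(1700/0.155)·(999·1.1²/2) = 0.06101·1.097e+04·604.4 = 4.045e+05 Pa.
Q = V·A = 1.1·0.01887 = 0.02076 m³/s.
Pumping power P = QΔP = 0.02076·4.045e+05 = 8395 W = 8.39 kW.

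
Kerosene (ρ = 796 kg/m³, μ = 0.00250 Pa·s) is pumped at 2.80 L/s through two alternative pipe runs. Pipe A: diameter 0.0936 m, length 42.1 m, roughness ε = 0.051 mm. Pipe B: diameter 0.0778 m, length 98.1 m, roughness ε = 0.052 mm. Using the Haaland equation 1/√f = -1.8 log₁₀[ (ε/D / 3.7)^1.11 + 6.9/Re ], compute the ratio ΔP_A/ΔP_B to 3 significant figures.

ΔP_A/ΔP_B ≈ 0.177

Pipe A: V = Q/A = 0.0028/0.006881 = 0.4069 m/s; Re = 1.213e+04; ε/D = 0.000545; Haaland → f = 0.03006; ΔP_A = f(L/D)(ρV²/2) = 891.1 Pa.
Pipe B: V = Q/A = 0.0028/0.004754 = 0.589 m/s; Re = 1.459e+04; ε/D = 0.000668; Haaland → f = 0.02895; ΔP_B = f(L/D)(ρV²/2) = 5040 Pa.
ΔP_A/ΔP_B = 891.1/5040 = 0.177.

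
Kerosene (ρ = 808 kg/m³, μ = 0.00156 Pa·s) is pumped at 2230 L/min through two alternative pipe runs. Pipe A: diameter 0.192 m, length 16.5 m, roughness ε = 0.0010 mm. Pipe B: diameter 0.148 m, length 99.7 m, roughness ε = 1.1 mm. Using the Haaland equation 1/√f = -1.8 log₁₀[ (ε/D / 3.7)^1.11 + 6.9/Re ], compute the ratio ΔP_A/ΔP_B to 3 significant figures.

ΔP_A/ΔP_B ≈ 0.0219

Pipe A: V = Q/A = 0.03717/0.02895 = 1.284 m/s; Re = 1.277e+05; ε/D = 5.21e-06; Haaland → f = 0.01697; ΔP_A = f(L/D)(ρV²/2) = 970.9 Pa.
Pipe B: V = Q/A = 0.03717/0.0172 = 2.16 m/s; Re = 1.656e+05; ε/D = 0.00743; Haaland → f = 0.03484; ΔP_B = f(L/D)(ρV²/2) = 4.426e+04 Pa.
ΔP_A/ΔP_B = 970.9/4.426e+04 = 0.0219.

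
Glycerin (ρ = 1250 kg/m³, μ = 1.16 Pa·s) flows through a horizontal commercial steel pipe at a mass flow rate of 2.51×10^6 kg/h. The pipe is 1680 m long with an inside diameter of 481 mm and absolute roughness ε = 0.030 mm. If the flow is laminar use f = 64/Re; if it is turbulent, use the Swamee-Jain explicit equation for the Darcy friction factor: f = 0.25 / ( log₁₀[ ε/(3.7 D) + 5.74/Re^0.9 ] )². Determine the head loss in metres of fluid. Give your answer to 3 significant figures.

ṁ = 2.51×10^6 kg/h = 2.51×10^6/3600 = 697.2 kg/s.
A = πD²/4 = π(0.481)²/4 = 0.1817 m²; mean velocity V = ṁ/(ρA) = 697.2/(1250 · 0.1817) = 3.07 m/s.
Reynolds number Re = ρVD/μ = 1250 · 3.07 · 0.481 / 1.16 = 1591.
Re < 2300 → laminar flow, so f = 64/Re = 64/1591 = 0.04023 (the turbulent correlation is not needed).
Darcy-Weisbach: ΔP = f(L/D)(ρV²/2) = 0.04023·(1680/0.481)·(1250·3.07²/2) = 0.04023·3493·5889 = 8.274e+05 Pa.
Head loss h_f = ΔP/(ρg) = 8.274e+05/(1250·9.81) = 67.5 m.

h_f ≈ 67.5 m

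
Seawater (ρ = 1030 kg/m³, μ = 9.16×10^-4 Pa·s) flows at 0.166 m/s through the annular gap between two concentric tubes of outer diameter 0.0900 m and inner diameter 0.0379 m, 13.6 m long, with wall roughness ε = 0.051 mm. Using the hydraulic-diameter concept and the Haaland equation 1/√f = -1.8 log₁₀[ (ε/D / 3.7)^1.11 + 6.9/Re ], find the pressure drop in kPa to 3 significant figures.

ΔP ≈ 0.120 kPa

Hydraulic diameter D_h = 4A/P = D_o - D_i = 0.09 - 0.0379 = 0.0521 m.
Re = ρVD_h/μ = 1030·0.166·0.0521/0.000916 = 9725.
ε/D_h = 5.1e-05/0.0521 = 0.000979; Haaland gives 1/√f = -1.8 log₁₀[0.000107+0.00071] = 5.559, so f = 0.03237.
ΔP = f(L/D_h)(ρV²/2) = 0.03237·13.6/0.0521·14.19 = 119.9 Pa.
ΔP = 0.120 kPa.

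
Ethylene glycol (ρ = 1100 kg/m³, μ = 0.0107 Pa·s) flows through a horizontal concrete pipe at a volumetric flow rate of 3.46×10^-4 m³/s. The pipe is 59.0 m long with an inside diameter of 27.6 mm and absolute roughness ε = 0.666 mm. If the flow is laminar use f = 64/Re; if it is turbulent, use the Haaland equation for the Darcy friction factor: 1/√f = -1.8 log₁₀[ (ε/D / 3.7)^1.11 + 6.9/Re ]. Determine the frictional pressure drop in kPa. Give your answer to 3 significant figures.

Cross-sectional area A = πD²/4 = π(0.0276)²/4 = 0.0005983 m²; mean velocity V = Q/A = 0.000346/0.0005983 = 0.5783 m/s.
Reynolds number Re = ρVD/μ = 1100 · 0.5783 · 0.0276 / 0.0107 = 1641.
Re < 2300 → laminar flow, so f = 64/Re = 64/1641 = 0.039 (the turbulent correlation is not needed).
Darcy-Weisbach: ΔP = f(L/D)(ρV²/2) = 0.039·(59/0.0276)·(1100·0.5783²/2) = 0.039·2138·183.9 = 1.534e+04 Pa.
ΔP = 1.534e+04 Pa = 15.3 kPa.

ΔP ≈ 15.3 kPa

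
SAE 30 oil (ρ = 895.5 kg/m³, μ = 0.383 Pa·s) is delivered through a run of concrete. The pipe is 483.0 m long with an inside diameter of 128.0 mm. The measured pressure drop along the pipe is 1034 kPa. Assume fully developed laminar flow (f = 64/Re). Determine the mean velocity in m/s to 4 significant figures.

V ≈ 2.862 m/s

For laminar flow, f = 64/Re with Re = ρVD/μ, so Darcy-Weisbach reduces to ΔP = 32μLV/D². Solving for V: V = ΔP·D²/(32μL) = 1.034e+06·(0.128)²/(32·0.383·483) = 2.862 m/s.
Check: Re = ρVD/μ = 895.5·2.862·0.128/0.383 = 856.5 < 2300, so the laminar assumption holds.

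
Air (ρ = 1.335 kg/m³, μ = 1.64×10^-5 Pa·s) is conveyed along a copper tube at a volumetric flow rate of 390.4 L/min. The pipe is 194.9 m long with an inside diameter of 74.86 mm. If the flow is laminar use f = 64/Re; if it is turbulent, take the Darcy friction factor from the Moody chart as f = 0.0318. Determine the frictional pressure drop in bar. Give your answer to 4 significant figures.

Q = 390.4 L/min = 390.4/60000 = 0.006507 m³/s.
Cross-sectional area A = πD²/4 = π(0.07486)²/4 = 0.004401 m²; mean velocity V = Q/A = 0.006507/0.004401 = 1.478 m/s.
Reynolds number Re = ρVD/μ = 1.335 · 1.478 · 0.07486 / 1.64e-05 = 9009.
Re > 4000 → turbulent; use the Moody-chart value f = 0.0318.
Darcy-Weisbach: ΔP = f(L/D)(ρV²/2) = 0.0318·(194.9/0.07486)·(1.335·1.478²/2) = 0.0318·2604·1.459 = 120.8 Pa.
ΔP = 120.8 Pa = 0.001208 bar.

ΔP ≈ 0.001208 bar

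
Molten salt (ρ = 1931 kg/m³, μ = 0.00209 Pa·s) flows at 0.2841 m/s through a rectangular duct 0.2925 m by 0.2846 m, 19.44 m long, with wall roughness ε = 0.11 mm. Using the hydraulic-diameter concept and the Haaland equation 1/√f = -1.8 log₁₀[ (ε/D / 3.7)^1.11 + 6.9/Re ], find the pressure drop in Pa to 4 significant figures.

Hydraulic diameter D_h = 4A/P = 4·(0.2925·0.2846)/(2·(0.2925+0.2846)) = 0.333/1.154 = 0.2885 m.
Re = ρVD_h/μ = 1931·0.2841·0.2885/0.00209 = 7.573e+04.
ε/D_h = 0.00011/0.2885 = 0.000381; Haaland gives 1/√f = -1.8 log₁₀[3.75e-05+9.11e-05] = 7.003, so f = 0.02039.
ΔP = f(L/D_h)(ρV²/2) = 0.02039·19.44/0.2885·77.93 = 107.1 Pa.

ΔP ≈ 107.1 Pa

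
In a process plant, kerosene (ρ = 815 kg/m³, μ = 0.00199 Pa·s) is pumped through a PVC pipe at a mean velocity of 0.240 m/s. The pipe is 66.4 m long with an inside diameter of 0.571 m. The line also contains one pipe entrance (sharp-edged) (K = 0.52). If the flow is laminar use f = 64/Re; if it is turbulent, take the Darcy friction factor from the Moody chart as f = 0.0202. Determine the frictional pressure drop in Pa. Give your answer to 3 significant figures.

ΔP ≈ 67.3 Pa

Reynolds number Re = ρVD/μ = 815 · 0.24 · 0.571 / 0.00199 = 5.612e+04.
Re > 4000 → turbulent; use the Moody-chart value f = 0.0202.
Total minor-loss coefficient ΣK = 1·0.52 = 0.52.
ΔP = [f·L/D + ΣK]·(ρV²/2) = [0.0202·66.4/0.571 + 0.52]·(815·0.24²/2) = [2.349 + 0.52]·23.47 = 67.34 Pa.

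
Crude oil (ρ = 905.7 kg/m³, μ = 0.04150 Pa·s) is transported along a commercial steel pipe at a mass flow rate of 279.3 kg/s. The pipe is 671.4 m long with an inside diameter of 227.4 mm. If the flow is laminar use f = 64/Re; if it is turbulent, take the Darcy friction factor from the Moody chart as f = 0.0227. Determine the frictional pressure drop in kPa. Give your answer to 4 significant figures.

ΔP ≈ 1750 kPa

A = πD²/4 = π(0.2274)²/4 = 0.04061 m²; mean velocity V = ṁ/(ρA) = 279.3/(905.7 · 0.04061) = 7.593 m/s.
Reynolds number Re = ρVD/μ = 905.7 · 7.593 · 0.2274 / 0.0415 = 3.768e+04.
Re > 4000 → turbulent; use the Moody-chart value f = 0.0227.
Darcy-Weisbach: ΔP = f(L/D)(ρV²/2) = 0.0227·(671.4/0.2274)·(905.7·7.593²/2) = 0.0227·2953·2.611e+04 = 1.75e+06 Pa.
ΔP = 1.75e+06 Pa = 1750 kPa.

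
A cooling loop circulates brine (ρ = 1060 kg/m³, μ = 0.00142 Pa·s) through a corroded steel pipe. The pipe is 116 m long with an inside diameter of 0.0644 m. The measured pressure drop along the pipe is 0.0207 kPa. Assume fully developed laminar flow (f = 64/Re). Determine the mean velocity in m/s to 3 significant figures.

V ≈ 0.0163 m/s

For laminar flow, f = 64/Re with Re = ρVD/μ, so Darcy-Weisbach reduces to ΔP = 32μLV/D². Solving for V: V = ΔP·D²/(32μL) = 20.7·(0.0644)²/(32·0.00142·116) = 0.01629 m/s.
Check: Re = ρVD/μ = 1060·0.01629·0.0644/0.00142 = 783 < 2300, so the laminar assumption holds.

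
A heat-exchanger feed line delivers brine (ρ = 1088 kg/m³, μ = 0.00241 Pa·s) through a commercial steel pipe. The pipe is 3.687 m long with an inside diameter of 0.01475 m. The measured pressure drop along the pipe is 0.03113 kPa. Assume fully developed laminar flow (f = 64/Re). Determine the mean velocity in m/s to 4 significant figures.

V ≈ 0.02382 m/s

For laminar flow, f = 64/Re with Re = ρVD/μ, so Darcy-Weisbach reduces to ΔP = 32μLV/D². Solving for V: V = ΔP·D²/(32μL) = 31.13·(0.01475)²/(32·0.00241·3.687) = 0.02382 m/s.
Check: Re = ρVD/μ = 1088·0.02382·0.01475/0.00241 = 158.6 < 2300, so the laminar assumption holds.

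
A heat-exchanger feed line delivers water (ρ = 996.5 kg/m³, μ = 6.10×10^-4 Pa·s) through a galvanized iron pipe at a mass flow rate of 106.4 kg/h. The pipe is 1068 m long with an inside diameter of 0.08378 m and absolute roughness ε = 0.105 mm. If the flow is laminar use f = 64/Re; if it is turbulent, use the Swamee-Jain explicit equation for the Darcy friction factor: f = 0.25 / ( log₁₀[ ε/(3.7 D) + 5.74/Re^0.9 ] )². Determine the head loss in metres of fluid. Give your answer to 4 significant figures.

ṁ = 106.4 kg/h = 106.4/3600 = 0.02956 kg/s.
A = πD²/4 = π(0.08378)²/4 = 0.005513 m²; mean velocity V = ṁ/(ρA) = 0.02956/(996.5 · 0.005513) = 0.00538 m/s.
Reynolds number Re = ρVD/μ = 996.5 · 0.00538 · 0.08378 / 0.00061 = 736.3.
Re < 2300 → laminar flow, so f = 64/Re = 64/736.3 = 0.08692 (the turbulent correlation is not needed).
Darcy-Weisbach: ΔP = f(L/D)(ρV²/2) = 0.08692·(1068/0.08378)·(996.5·0.00538²/2) = 0.08692·1.275e+04·0.01442 = 15.98 Pa.
Head loss h_f = ΔP/(ρg) = 15.98/(996.5·9.81) = 0.001635 m.

h_f ≈ 0.001635 m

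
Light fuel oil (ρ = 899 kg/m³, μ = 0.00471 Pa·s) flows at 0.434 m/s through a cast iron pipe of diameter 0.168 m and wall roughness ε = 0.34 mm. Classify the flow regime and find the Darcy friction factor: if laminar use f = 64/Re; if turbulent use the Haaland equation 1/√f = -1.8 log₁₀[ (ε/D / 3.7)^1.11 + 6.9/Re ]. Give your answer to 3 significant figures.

Re = ρVD/μ = 899·0.434·0.168/0.00471 = 1.392e+04.
Re > 4000 → turbulent. ε/D = 0.00034/0.168 = 0.00202; Haaland: 1/√f = -1.8 log₁₀[0.000239 + 0.000496] = 5.64, so f = 0.03143.

f ≈ 0.0314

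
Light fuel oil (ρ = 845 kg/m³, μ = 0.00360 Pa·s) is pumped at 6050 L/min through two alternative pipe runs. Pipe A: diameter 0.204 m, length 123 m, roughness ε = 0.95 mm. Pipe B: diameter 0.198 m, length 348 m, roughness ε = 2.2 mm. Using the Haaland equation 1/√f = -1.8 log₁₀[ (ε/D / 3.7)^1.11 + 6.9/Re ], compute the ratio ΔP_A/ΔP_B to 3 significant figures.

ΔP_A/ΔP_B ≈ 0.233

Pipe A: V = Q/A = 0.1008/0.03269 = 3.085 m/s; Re = 1.477e+05; ε/D = 0.00466; Haaland → f = 0.03039; ΔP_A = f(L/D)(ρV²/2) = 7.368e+04 Pa.
Pipe B: V = Q/A = 0.1008/0.03079 = 3.275 m/s; Re = 1.522e+05; ε/D = 0.0111; Haaland → f = 0.03972; ΔP_B = f(L/D)(ρV²/2) = 3.163e+05 Pa.
ΔP_A/ΔP_B = 7.368e+04/3.163e+05 = 0.233.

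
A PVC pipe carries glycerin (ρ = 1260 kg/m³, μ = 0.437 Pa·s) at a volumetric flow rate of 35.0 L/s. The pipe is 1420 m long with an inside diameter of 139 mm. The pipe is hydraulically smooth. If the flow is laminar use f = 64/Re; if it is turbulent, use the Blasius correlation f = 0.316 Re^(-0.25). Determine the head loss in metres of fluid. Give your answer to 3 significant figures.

Q = 35.0 L/s = 35.0/1000 = 0.035 m³/s.
Cross-sectional area A = πD²/4 = π(0.139)²/4 = 0.01517 m²; mean velocity V = Q/A = 0.035/0.01517 = 2.306 m/s.
Reynolds number Re = ρVD/μ = 1260 · 2.306 · 0.139 / 0.437 = 924.4.
Re < 2300 → laminar flow, so f = 64/Re = 64/924.4 = 0.06924 (the turbulent correlation is not needed).
Darcy-Weisbach: ΔP = f(L/D)(ρV²/2) = 0.06924·(1420/0.139)·(1260·2.306²/2) = 0.06924·1.022e+04·3351 = 2.37e+06 Pa.
Head loss h_f = ΔP/(ρg) = 2.37e+06/(1260·9.81) = 192 m.

h_f ≈ 192 m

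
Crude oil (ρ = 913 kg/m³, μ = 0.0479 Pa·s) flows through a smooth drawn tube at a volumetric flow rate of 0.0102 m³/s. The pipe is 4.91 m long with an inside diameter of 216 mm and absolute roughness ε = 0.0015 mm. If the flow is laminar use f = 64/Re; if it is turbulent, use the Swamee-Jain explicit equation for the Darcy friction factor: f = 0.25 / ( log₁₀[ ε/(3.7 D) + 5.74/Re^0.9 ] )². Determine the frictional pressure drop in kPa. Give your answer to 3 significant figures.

ΔP ≈ 0.0449 kPa

Cross-sectional area A = πD²/4 = π(0.216)²/4 = 0.03664 m²; mean velocity V = Q/A = 0.0102/0.03664 = 0.2784 m/s.
Reynolds number Re = ρVD/μ = 913 · 0.2784 · 0.216 / 0.0479 = 1146.
Re < 2300 → laminar flow, so f = 64/Re = 64/1146 = 0.05585 (the turbulent correlation is not needed).
Darcy-Weisbach: ΔP = f(L/D)(ρV²/2) = 0.05585·(4.91/0.216)·(913·0.2784²/2) = 0.05585·22.73·35.37 = 44.9 Pa.
ΔP = 44.9 Pa = 0.0449 kPa.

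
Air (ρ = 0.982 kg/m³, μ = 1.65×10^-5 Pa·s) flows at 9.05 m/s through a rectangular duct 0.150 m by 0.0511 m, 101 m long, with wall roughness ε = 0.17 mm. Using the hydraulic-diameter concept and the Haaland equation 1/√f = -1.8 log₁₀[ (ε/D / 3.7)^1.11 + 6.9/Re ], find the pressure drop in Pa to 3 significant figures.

Hydraulic diameter D_h = 4A/P = 4·(0.15·0.0511)/(2·(0.15+0.0511)) = 0.03066/0.4022 = 0.07623 m.
Re = ρVD_h/μ = 0.982·9.05·0.07623/1.65e-05 = 4.106e+04.
ε/D_h = 0.00017/0.07623 = 0.00223; Haaland gives 1/√f = -1.8 log₁₀[0.000267+0.000168] = 6.051, so f = 0.02731.
ΔP = f(L/D_h)(ρV²/2) = 0.02731·101/0.07623·40.21 = 1455 Pa.

ΔP ≈ 1460 Pa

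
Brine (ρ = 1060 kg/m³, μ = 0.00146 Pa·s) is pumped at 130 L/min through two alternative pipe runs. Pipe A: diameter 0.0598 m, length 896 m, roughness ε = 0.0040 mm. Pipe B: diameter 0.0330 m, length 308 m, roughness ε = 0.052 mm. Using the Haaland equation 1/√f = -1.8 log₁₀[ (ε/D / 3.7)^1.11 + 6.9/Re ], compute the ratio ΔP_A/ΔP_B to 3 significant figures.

ΔP_A/ΔP_B ≈ 0.137

Pipe A: V = Q/A = 0.002167/0.002809 = 0.7714 m/s; Re = 3.349e+04; ε/D = 6.69e-05; Haaland → f = 0.02286; ΔP_A = f(L/D)(ρV²/2) = 1.08e+05 Pa.
Pipe B: V = Q/A = 0.002167/0.0008553 = 2.533 m/s; Re = 6.069e+04; ε/D = 0.00158; Haaland → f = 0.02477; ΔP_B = f(L/D)(ρV²/2) = 7.862e+05 Pa.
ΔP_A/ΔP_B = 1.08e+05/7.862e+05 = 0.137.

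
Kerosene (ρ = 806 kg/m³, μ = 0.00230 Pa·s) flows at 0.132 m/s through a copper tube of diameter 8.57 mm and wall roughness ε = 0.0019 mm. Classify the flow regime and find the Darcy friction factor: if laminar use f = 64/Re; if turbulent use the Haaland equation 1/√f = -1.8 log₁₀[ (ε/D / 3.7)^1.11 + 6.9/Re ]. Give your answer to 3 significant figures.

Re = ρVD/μ = 806·0.132·0.00857/0.0023 = 396.4.
Re < 2300 → laminar, so f = 64/Re = 0.1614 (roughness is irrelevant in laminar flow).

f ≈ 0.161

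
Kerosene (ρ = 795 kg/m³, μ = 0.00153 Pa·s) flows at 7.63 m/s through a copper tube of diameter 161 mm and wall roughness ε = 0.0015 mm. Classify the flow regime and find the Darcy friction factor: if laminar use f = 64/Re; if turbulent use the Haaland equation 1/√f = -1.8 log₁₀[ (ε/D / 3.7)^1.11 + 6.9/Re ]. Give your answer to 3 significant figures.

f ≈ 0.0126

Re = ρVD/μ = 795·7.63·0.161/0.00153 = 6.383e+05.
Re > 4000 → turbulent. ε/D = 1.5e-06/0.161 = 9.32e-06; Haaland: 1/√f = -1.8 log₁₀[6.1e-07 + 1.08e-05] = 8.896, so f = 0.01264.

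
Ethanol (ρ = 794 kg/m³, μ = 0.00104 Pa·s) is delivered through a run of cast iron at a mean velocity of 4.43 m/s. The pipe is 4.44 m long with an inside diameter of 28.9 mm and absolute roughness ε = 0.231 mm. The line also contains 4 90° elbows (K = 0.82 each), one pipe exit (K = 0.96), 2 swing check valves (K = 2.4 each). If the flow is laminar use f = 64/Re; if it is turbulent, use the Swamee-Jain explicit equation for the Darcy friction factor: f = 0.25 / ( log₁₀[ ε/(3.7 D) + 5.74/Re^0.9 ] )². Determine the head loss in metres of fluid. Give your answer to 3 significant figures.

Reynolds number Re = ρVD/μ = 794 · 4.43 · 0.0289 / 0.00104 = 9.774e+04.
Re > 4000 → turbulent. Relative roughness ε/D = 0.000231/0.0289 = 0.00799. Swamee-Jain: f = 0.25/(log₁₀[0.00799/3.7 + 5.74/9.774e+04^0.9])² = 0.25/(log₁₀[0.00216 + 0.000185])² = 0.25/(-2.63)² = 0.03615.
Total minor-loss coefficient ΣK = 4·0.82 + 1·0.96 + 2·2.4 = 9.04.
ΔP = [f·L/D + ΣK]·(ρV²/2) = [0.03615·4.44/0.0289 + 9.04]·(794·4.43²/2) = [5.554 + 9.04]·7791 = 1.137e+05 Pa.
Head loss h_f = ΔP/(ρg) = 1.137e+05/(794·9.81) = 14.6 m.

h_f ≈ 14.6 m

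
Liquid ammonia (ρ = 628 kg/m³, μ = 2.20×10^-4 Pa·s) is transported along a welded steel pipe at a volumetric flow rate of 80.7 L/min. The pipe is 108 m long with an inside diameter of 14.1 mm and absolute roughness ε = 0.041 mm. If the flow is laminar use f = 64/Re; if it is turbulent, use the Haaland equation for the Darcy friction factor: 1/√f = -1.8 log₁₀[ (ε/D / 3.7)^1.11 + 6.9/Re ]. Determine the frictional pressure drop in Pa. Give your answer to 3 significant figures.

ΔP ≈ 4.70×10^6 Pa

Q = 80.7 L/min = 80.7/60000 = 0.001345 m³/s.
Cross-sectional area A = πD²/4 = π(0.0141)²/4 = 0.0001561 m²; mean velocity V = Q/A = 0.001345/0.0001561 = 8.614 m/s.
Reynolds number Re = ρVD/μ = 628 · 8.614 · 0.0141 / 0.00022 = 3.467e+05.
Re > 4000 → turbulent. Relative roughness ε/D = 4.1e-05/0.0141 = 0.00291. Haaland: 1/√f = -1.8 log₁₀[(0.00291/3.7)^1.11 + 6.9/3.467e+05] = -1.8 log₁₀[0.000358 + 1.99e-05] = 6.161, so f = 0.02635.
Darcy-Weisbach: ΔP = f(L/D)(ρV²/2) = 0.02635·(108/0.0141)·(628·8.614²/2) = 0.02635·7660·2.33e+04 = 4.702e+06 Pa.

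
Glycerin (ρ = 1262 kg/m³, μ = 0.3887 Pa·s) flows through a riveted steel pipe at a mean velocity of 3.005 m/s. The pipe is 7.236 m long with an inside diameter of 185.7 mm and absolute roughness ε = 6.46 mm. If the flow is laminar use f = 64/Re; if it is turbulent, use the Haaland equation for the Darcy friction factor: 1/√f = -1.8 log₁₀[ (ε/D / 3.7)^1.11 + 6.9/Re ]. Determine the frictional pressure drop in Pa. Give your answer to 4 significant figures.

ΔP ≈ 7843 Pa

Reynolds number Re = ρVD/μ = 1262 · 3.005 · 0.1857 / 0.389 = 1812.
Re < 2300 → laminar flow, so f = 64/Re = 64/1812 = 0.03532 (the turbulent correlation is not needed).
Darcy-Weisbach: ΔP = f(L/D)(ρV²/2) = 0.03532·(7.236/0.1857)·(1262·3.005²/2) = 0.03532·38.97·5698 = 7843 Pa.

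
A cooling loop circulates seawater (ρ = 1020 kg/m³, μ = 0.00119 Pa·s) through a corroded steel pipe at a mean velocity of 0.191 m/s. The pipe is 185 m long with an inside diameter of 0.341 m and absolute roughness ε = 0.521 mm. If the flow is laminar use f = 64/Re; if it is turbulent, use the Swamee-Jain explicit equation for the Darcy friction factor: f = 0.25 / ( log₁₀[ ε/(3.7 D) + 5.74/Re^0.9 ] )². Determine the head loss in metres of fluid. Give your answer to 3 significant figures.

Reynolds number Re = ρVD/μ = 1020 · 0.191 · 0.341 / 0.00119 = 5.583e+04.
Re > 4000 → turbulent. Relative roughness ε/D = 0.000521/0.341 = 0.00153. Swamee-Jain: f = 0.25/(log₁₀[0.00153/3.7 + 5.74/5.583e+04^0.9])² = 0.25/(log₁₀[0.000413 + 0.000307])² = 0.25/(-3.143)² = 0.02531.
Darcy-Weisbach: ΔP = f(L/D)(ρV²/2) = 0.02531·(185/0.341)·(1020·0.191²/2) = 0.02531·542.5·18.61 = 255.5 Pa.
Head loss h_f = ΔP/(ρg) = 255.5/(1020·9.81) = 0.0255 m.

h_f ≈ 0.0255 m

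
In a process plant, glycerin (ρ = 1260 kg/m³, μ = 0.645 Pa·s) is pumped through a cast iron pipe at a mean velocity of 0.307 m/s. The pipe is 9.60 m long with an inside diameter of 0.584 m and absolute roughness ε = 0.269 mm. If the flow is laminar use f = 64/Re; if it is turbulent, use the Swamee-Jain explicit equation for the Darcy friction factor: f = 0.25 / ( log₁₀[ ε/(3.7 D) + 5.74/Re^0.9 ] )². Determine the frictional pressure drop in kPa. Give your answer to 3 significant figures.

Reynolds number Re = ρVD/μ = 1260 · 0.307 · 0.584 / 0.645 = 350.2.
Re < 2300 → laminar flow, so f = 64/Re = 64/350.2 = 0.1827 (the turbulent correlation is not needed).
Darcy-Weisbach: ΔP = f(L/D)(ρV²/2) = 0.1827·(9.6/0.584)·(1260·0.307²/2) = 0.1827·16.44·59.38 = 178.4 Pa.
ΔP = 178.4 Pa = 0.178 kPa.

ΔP ≈ 0.178 kPa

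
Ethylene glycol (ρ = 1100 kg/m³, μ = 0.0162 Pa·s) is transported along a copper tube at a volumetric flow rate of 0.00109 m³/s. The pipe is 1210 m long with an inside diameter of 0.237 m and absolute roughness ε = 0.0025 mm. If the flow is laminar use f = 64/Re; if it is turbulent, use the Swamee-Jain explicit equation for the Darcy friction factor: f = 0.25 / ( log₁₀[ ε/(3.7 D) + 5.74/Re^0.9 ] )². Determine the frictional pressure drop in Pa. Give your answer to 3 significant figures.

ΔP ≈ 276 Pa

Cross-sectional area A = πD²/4 = π(0.237)²/4 = 0.04412 m²; mean velocity V = Q/A = 0.00109/0.04412 = 0.02471 m/s.
Reynolds number Re = ρVD/μ = 1100 · 0.02471 · 0.237 / 0.0162 = 397.6.
Re < 2300 → laminar flow, so f = 64/Re = 64/397.6 = 0.161 (the turbulent correlation is not needed).
Darcy-Weisbach: ΔP = f(L/D)(ρV²/2) = 0.161·(1210/0.237)·(1100·0.02471²/2) = 0.161·5105·0.3358 = 275.9 Pa.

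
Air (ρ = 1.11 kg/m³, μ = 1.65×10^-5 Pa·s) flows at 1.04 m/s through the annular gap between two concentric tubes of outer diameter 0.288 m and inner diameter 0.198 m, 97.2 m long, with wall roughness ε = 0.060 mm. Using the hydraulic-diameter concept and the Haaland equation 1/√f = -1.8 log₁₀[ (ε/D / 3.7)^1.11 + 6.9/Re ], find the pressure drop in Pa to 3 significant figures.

ΔP ≈ 23.3 Pa

Hydraulic diameter D_h = 4A/P = D_o - D_i = 0.288 - 0.198 = 0.09 m.
Re = ρVD_h/μ = 1.11·1.04·0.09/1.65e-05 = 6297.
ε/D_h = 6e-05/0.09 = 0.000667; Haaland gives 1/√f = -1.8 log₁₀[6.98e-05+0.0011] = 5.28, so f = 0.03587.
ΔP = f(L/D_h)(ρV²/2) = 0.03587·97.2/0.09·0.6003 = 23.25 Pa.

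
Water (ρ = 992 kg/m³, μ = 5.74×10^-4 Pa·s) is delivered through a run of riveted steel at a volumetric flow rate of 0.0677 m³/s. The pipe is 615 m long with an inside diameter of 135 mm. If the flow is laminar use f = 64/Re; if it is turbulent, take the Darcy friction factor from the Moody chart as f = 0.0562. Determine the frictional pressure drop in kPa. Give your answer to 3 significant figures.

ΔP ≈ 2840 kPa

Cross-sectional area A = πD²/4 = π(0.135)²/4 = 0.01431 m²; mean velocity V = Q/A = 0.0677/0.01431 = 4.73 m/s.
Reynolds number Re = ρVD/μ = 992 · 4.73 · 0.135 / 0.000574 = 1.103e+06.
Re > 4000 → turbulent; use the Moody-chart value f = 0.0562.
Darcy-Weisbach: ΔP = f(L/D)(ρV²/2) = 0.0562·(615/0.135)·(992·4.73²/2) = 0.0562·4556·1.11e+04 = 2.841e+06 Pa.
ΔP = 2.841e+06 Pa = 2840 kPa.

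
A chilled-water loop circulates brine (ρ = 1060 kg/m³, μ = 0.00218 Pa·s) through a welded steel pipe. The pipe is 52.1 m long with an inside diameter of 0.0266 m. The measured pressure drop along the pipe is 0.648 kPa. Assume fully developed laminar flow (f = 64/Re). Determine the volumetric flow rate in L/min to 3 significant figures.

For laminar flow, f = 64/Re with Re = ρVD/μ, so Darcy-Weisbach reduces to ΔP = 32μLV/D². Solving for V: V = ΔP·D²/(32μL) = 648·(0.0266)²/(32·0.00218·52.1) = 0.1262 m/s.
Check: Re = ρVD/μ = 1060·0.1262·0.0266/0.00218 = 1632 < 2300, so the laminar assumption holds.
Q = V·A = 0.1262·(π/4·0.0266²) = 7.01e-05 m³/s = 4.21 L/min.

Q ≈ 4.21 L/min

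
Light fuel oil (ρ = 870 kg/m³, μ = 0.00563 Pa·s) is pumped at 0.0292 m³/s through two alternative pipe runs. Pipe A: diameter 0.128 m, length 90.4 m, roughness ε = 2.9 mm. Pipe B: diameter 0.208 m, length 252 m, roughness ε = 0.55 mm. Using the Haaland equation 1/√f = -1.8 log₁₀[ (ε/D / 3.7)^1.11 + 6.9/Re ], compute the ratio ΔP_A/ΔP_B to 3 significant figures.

ΔP_A/ΔP_B ≈ 7.19

Pipe A: V = Q/A = 0.0292/0.01287 = 2.269 m/s; Re = 4.488e+04; ε/D = 0.0227; Haaland → f = 0.05194; ΔP_A = f(L/D)(ρV²/2) = 8.216e+04 Pa.
Pipe B: V = Q/A = 0.0292/0.03398 = 0.8593 m/s; Re = 2.762e+04; ε/D = 0.00264; Haaland → f = 0.02935; ΔP_B = f(L/D)(ρV²/2) = 1.142e+04 Pa.
ΔP_A/ΔP_B = 8.216e+04/1.142e+04 = 7.19.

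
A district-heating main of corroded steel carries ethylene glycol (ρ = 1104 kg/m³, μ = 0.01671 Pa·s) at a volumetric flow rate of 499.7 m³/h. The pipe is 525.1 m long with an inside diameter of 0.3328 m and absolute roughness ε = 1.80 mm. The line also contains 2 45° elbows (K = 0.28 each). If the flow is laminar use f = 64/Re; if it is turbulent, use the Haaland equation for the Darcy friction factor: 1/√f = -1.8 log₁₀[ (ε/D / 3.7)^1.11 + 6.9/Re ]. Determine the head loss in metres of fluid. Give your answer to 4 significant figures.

h_f ≈ 6.906 m

Q = 499.7 m³/h = 499.7/3600 = 0.1388 m³/s.
Cross-sectional area A = πD²/4 = π(0.3328)²/4 = 0.08699 m²; mean velocity V = Q/A = 0.1388/0.08699 = 1.596 m/s.
Reynolds number Re = ρVD/μ = 1104 · 1.596 · 0.3328 / 0.0167 = 3.509e+04.
Re > 4000 → turbulent. Relative roughness ε/D = 0.0018/0.3328 = 0.00541. Haaland: 1/√f = -1.8 log₁₀[(0.00541/3.7)^1.11 + 6.9/3.509e+04] = -1.8 log₁₀[0.000713 + 0.000197] = 5.474, so f = 0.03337.
Total minor-loss coefficient ΣK = 2·0.28 = 0.56.
ΔP = [f·L/D + ΣK]·(ρV²/2) = [0.03337·525.1/0.3328 + 0.56]·(1104·1.596²/2) = [52.65 + 0.56]·1406 = 7.479e+04 Pa.
Head loss h_f = ΔP/(ρg) = 7.479e+04/(1104·9.81) = 6.906 m.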